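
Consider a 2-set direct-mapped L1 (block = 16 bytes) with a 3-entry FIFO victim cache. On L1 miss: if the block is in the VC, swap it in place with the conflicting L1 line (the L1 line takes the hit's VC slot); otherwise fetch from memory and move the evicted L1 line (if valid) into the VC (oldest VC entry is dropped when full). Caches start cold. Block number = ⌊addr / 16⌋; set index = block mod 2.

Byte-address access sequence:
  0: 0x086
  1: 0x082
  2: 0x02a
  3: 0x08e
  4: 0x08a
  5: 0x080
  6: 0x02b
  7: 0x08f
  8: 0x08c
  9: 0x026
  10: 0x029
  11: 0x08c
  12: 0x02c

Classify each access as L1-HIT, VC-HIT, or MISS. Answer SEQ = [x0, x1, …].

#0 0x86→b8/s0 MISS; vc=[]
#1 0x82→b8/s0 L1-HIT; vc=[]
#2 0x2a→b2/s0 MISS; vc=[8]
#3 0x8e→b8/s0 VC-HIT; vc=[2]
#4 0x8a→b8/s0 L1-HIT; vc=[2]
#5 0x80→b8/s0 L1-HIT; vc=[2]
#6 0x2b→b2/s0 VC-HIT; vc=[8]
#7 0x8f→b8/s0 VC-HIT; vc=[2]
#8 0x8c→b8/s0 L1-HIT; vc=[2]
#9 0x26→b2/s0 VC-HIT; vc=[8]
#10 0x29→b2/s0 L1-HIT; vc=[8]
#11 0x8c→b8/s0 VC-HIT; vc=[2]
#12 0x2c→b2/s0 VC-HIT; vc=[8]

SEQ = [MISS, L1-HIT, MISS, VC-HIT, L1-HIT, L1-HIT, VC-HIT, VC-HIT, L1-HIT, VC-HIT, L1-HIT, VC-HIT, VC-HIT]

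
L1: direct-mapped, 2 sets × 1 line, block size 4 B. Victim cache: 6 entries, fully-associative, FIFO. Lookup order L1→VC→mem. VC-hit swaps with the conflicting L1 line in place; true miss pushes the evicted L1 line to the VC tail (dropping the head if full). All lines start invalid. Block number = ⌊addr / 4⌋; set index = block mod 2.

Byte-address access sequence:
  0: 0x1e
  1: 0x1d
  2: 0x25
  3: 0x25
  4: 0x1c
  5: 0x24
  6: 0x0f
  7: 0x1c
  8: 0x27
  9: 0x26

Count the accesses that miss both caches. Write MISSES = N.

MISSES = 3

  [0] addr=0x1e blk=7 s=1: MISS | VC []
  [1] addr=0x1d blk=7 s=1: L1-HIT | VC []
  [2] addr=0x25 blk=9 s=1: MISS | VC [7]
  [3] addr=0x25 blk=9 s=1: L1-HIT | VC [7]
  [4] addr=0x1c blk=7 s=1: VC-HIT | VC [9]
  [5] addr=0x24 blk=9 s=1: VC-HIT | VC [7]
  [6] addr=0xf blk=3 s=1: MISS | VC [7, 9]
  [7] addr=0x1c blk=7 s=1: VC-HIT | VC [3, 9]
  [8] addr=0x27 blk=9 s=1: VC-HIT | VC [3, 7]
  [9] addr=0x26 blk=9 s=1: L1-HIT | VC [3, 7]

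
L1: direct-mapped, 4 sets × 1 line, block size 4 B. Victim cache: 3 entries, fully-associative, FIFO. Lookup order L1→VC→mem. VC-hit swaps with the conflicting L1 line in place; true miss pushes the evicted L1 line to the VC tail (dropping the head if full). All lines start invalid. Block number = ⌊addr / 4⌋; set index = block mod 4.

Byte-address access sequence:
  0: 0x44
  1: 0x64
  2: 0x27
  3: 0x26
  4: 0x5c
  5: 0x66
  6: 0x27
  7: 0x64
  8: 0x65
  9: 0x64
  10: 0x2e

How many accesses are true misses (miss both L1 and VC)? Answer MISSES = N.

MISSES = 5

0: 0x44 (blk 17, set 1) → MISS  vc=[]
1: 0x64 (blk 25, set 1) → MISS  vc=[17]
2: 0x27 (blk 9, set 1) → MISS  vc=[17, 25]
3: 0x26 (blk 9, set 1) → L1-HIT  vc=[17, 25]
4: 0x5c (blk 23, set 3) → MISS  vc=[17, 25]
5: 0x66 (blk 25, set 1) → VC-HIT  vc=[17, 9]
6: 0x27 (blk 9, set 1) → VC-HIT  vc=[17, 25]
7: 0x64 (blk 25, set 1) → VC-HIT  vc=[17, 9]
8: 0x65 (blk 25, set 1) → L1-HIT  vc=[17, 9]
9: 0x64 (blk 25, set 1) → L1-HIT  vc=[17, 9]
10: 0x2e (blk 11, set 3) → MISS  vc=[17, 9, 23]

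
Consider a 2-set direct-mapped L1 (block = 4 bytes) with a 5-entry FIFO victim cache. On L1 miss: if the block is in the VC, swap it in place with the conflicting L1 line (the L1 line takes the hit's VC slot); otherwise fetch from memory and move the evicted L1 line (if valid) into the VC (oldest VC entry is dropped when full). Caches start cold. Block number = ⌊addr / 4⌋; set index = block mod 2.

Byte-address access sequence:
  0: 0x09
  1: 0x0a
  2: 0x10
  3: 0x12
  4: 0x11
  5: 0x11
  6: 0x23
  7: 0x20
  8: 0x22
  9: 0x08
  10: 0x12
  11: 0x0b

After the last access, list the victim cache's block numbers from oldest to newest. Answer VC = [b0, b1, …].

0: 0x9 (blk 2, set 0) → MISS  vc=[]
1: 0xa (blk 2, set 0) → L1-HIT  vc=[]
2: 0x10 (blk 4, set 0) → MISS  vc=[2]
3: 0x12 (blk 4, set 0) → L1-HIT  vc=[2]
4: 0x11 (blk 4, set 0) → L1-HIT  vc=[2]
5: 0x11 (blk 4, set 0) → L1-HIT  vc=[2]
6: 0x23 (blk 8, set 0) → MISS  vc=[2, 4]
7: 0x20 (blk 8, set 0) → L1-HIT  vc=[2, 4]
8: 0x22 (blk 8, set 0) → L1-HIT  vc=[2, 4]
9: 0x8 (blk 2, set 0) → VC-HIT  vc=[8, 4]
10: 0x12 (blk 4, set 0) → VC-HIT  vc=[8, 2]
11: 0xb (blk 2, set 0) → VC-HIT  vc=[8, 4]

VC = [8, 4]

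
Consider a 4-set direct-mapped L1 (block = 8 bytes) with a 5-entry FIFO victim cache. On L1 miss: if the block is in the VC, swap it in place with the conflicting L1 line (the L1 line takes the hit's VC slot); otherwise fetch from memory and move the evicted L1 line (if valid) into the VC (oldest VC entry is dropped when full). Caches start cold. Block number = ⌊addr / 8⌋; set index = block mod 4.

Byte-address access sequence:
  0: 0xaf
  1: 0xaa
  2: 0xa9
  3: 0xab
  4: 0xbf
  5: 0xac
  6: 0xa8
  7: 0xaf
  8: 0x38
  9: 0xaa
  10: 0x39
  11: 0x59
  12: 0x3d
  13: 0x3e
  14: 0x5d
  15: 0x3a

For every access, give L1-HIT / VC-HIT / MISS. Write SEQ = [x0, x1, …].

#0 0xaf→b21/s1 MISS; vc=[]
#1 0xaa→b21/s1 L1-HIT; vc=[]
#2 0xa9→b21/s1 L1-HIT; vc=[]
#3 0xab→b21/s1 L1-HIT; vc=[]
#4 0xbf→b23/s3 MISS; vc=[]
#5 0xac→b21/s1 L1-HIT; vc=[]
#6 0xa8→b21/s1 L1-HIT; vc=[]
#7 0xaf→b21/s1 L1-HIT; vc=[]
#8 0x38→b7/s3 MISS; vc=[23]
#9 0xaa→b21/s1 L1-HIT; vc=[23]
#10 0x39→b7/s3 L1-HIT; vc=[23]
#11 0x59→b11/s3 MISS; vc=[23,7]
#12 0x3d→b7/s3 VC-HIT; vc=[23,11]
#13 0x3e→b7/s3 L1-HIT; vc=[23,11]
#14 0x5d→b11/s3 VC-HIT; vc=[23,7]
#15 0x3a→b7/s3 VC-HIT; vc=[23,11]

SEQ = [MISS, L1-HIT, L1-HIT, L1-HIT, MISS, L1-HIT, L1-HIT, L1-HIT, MISS, L1-HIT, L1-HIT, MISS, VC-HIT, L1-HIT, VC-HIT, VC-HIT]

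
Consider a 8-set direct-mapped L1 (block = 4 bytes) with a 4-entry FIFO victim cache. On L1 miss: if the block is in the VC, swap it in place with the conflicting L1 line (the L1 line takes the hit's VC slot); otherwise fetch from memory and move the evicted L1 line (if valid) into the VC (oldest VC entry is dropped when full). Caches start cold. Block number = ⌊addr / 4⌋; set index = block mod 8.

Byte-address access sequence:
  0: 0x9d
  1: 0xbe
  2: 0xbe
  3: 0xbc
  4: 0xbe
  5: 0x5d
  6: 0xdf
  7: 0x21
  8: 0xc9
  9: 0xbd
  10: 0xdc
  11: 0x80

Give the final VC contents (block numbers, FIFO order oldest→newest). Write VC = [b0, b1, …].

0: 0x9d (blk 39, set 7) → MISS  vc=[]
1: 0xbe (blk 47, set 7) → MISS  vc=[39]
2: 0xbe (blk 47, set 7) → L1-HIT  vc=[39]
3: 0xbc (blk 47, set 7) → L1-HIT  vc=[39]
4: 0xbe (blk 47, set 7) → L1-HIT  vc=[39]
5: 0x5d (blk 23, set 7) → MISS  vc=[39, 47]
6: 0xdf (blk 55, set 7) → MISS  vc=[39, 47, 23]
7: 0x21 (blk 8, set 0) → MISS  vc=[39, 47, 23]
8: 0xc9 (blk 50, set 2) → MISS  vc=[39, 47, 23]
9: 0xbd (blk 47, set 7) → VC-HIT  vc=[39, 55, 23]
10: 0xdc (blk 55, set 7) → VC-HIT  vc=[39, 47, 23]
11: 0x80 (blk 32, set 0) → MISS  vc=[39, 47, 23, 8]

VC = [39, 47, 23, 8]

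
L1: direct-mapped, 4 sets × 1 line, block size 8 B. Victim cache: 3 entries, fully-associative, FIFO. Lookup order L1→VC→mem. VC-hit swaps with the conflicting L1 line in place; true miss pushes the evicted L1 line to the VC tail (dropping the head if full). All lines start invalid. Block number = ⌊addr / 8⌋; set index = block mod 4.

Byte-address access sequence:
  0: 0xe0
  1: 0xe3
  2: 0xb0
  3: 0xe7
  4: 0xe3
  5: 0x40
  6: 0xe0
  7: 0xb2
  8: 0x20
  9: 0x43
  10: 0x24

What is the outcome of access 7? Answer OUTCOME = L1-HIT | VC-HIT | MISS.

0: 0xe0 (blk 28, set 0) → MISS  vc=[]
1: 0xe3 (blk 28, set 0) → L1-HIT  vc=[]
2: 0xb0 (blk 22, set 2) → MISS  vc=[]
3: 0xe7 (blk 28, set 0) → L1-HIT  vc=[]
4: 0xe3 (blk 28, set 0) → L1-HIT  vc=[]
5: 0x40 (blk 8, set 0) → MISS  vc=[28]
6: 0xe0 (blk 28, set 0) → VC-HIT  vc=[8]
7: 0xb2 (blk 22, set 2) → L1-HIT  vc=[8]
8: 0x20 (blk 4, set 0) → MISS  vc=[8, 28]
9: 0x43 (blk 8, set 0) → VC-HIT  vc=[4, 28]
10: 0x24 (blk 4, set 0) → VC-HIT  vc=[8, 28]

OUTCOME = L1-HIT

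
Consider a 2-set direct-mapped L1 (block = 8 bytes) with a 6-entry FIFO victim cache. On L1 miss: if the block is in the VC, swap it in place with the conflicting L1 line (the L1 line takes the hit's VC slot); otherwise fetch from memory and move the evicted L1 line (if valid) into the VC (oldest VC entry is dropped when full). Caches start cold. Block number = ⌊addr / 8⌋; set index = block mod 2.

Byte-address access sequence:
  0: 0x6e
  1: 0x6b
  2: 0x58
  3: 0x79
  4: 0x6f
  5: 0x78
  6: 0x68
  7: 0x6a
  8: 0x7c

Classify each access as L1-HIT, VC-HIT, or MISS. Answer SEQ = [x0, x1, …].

#0 0x6e→b13/s1 MISS; vc=[]
#1 0x6b→b13/s1 L1-HIT; vc=[]
#2 0x58→b11/s1 MISS; vc=[13]
#3 0x79→b15/s1 MISS; vc=[13,11]
#4 0x6f→b13/s1 VC-HIT; vc=[15,11]
#5 0x78→b15/s1 VC-HIT; vc=[13,11]
#6 0x68→b13/s1 VC-HIT; vc=[15,11]
#7 0x6a→b13/s1 L1-HIT; vc=[15,11]
#8 0x7c→b15/s1 VC-HIT; vc=[13,11]

SEQ = [MISS, L1-HIT, MISS, MISS, VC-HIT, VC-HIT, VC-HIT, L1-HIT, VC-HIT]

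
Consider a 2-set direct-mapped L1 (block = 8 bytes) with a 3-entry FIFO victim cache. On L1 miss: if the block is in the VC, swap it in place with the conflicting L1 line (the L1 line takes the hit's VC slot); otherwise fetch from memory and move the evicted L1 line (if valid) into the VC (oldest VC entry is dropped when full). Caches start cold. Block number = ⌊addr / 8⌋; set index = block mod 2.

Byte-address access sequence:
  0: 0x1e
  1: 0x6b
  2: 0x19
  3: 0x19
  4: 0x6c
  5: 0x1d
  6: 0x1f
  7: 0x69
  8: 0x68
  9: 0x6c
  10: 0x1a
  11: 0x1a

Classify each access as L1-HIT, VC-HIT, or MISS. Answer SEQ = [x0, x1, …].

SEQ = [MISS, MISS, VC-HIT, L1-HIT, VC-HIT, VC-HIT, L1-HIT, VC-HIT, L1-HIT, L1-HIT, VC-HIT, L1-HIT]

#0 0x1e→b3/s1 MISS; vc=[]
#1 0x6b→b13/s1 MISS; vc=[3]
#2 0x19→b3/s1 VC-HIT; vc=[13]
#3 0x19→b3/s1 L1-HIT; vc=[13]
#4 0x6c→b13/s1 VC-HIT; vc=[3]
#5 0x1d→b3/s1 VC-HIT; vc=[13]
#6 0x1f→b3/s1 L1-HIT; vc=[13]
#7 0x69→b13/s1 VC-HIT; vc=[3]
#8 0x68→b13/s1 L1-HIT; vc=[3]
#9 0x6c→b13/s1 L1-HIT; vc=[3]
#10 0x1a→b3/s1 VC-HIT; vc=[13]
#11 0x1a→b3/s1 L1-HIT; vc=[13]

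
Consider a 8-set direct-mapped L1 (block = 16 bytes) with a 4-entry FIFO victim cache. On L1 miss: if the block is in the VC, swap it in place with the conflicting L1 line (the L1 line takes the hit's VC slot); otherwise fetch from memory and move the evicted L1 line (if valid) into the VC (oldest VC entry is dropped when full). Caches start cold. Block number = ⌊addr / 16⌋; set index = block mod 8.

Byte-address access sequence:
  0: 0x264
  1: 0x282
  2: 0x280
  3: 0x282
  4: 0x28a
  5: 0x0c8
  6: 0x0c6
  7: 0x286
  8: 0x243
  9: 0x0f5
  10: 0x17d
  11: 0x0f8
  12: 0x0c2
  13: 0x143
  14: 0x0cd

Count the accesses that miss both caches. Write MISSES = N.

MISSES = 7

0: 0x264 (blk 38, set 6) → MISS  vc=[]
1: 0x282 (blk 40, set 0) → MISS  vc=[]
2: 0x280 (blk 40, set 0) → L1-HIT  vc=[]
3: 0x282 (blk 40, set 0) → L1-HIT  vc=[]
4: 0x28a (blk 40, set 0) → L1-HIT  vc=[]
5: 0xc8 (blk 12, set 4) → MISS  vc=[]
6: 0xc6 (blk 12, set 4) → L1-HIT  vc=[]
7: 0x286 (blk 40, set 0) → L1-HIT  vc=[]
8: 0x243 (blk 36, set 4) → MISS  vc=[12]
9: 0xf5 (blk 15, set 7) → MISS  vc=[12]
10: 0x17d (blk 23, set 7) → MISS  vc=[12, 15]
11: 0xf8 (blk 15, set 7) → VC-HIT  vc=[12, 23]
12: 0xc2 (blk 12, set 4) → VC-HIT  vc=[36, 23]
13: 0x143 (blk 20, set 4) → MISS  vc=[36, 23, 12]
14: 0xcd (blk 12, set 4) → VC-HIT  vc=[36, 23, 20]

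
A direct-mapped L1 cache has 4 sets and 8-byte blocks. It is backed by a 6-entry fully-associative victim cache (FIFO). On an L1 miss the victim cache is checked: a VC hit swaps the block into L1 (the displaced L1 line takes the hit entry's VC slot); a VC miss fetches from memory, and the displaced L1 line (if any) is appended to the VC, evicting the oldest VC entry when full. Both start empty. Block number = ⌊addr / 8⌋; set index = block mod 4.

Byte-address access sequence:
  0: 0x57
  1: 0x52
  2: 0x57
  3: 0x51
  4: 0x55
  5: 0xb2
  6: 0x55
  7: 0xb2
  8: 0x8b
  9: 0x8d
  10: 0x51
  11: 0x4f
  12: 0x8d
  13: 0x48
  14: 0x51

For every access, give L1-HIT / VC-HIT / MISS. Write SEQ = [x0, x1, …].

0: 0x57 (blk 10, set 2) → MISS  vc=[]
1: 0x52 (blk 10, set 2) → L1-HIT  vc=[]
2: 0x57 (blk 10, set 2) → L1-HIT  vc=[]
3: 0x51 (blk 10, set 2) → L1-HIT  vc=[]
4: 0x55 (blk 10, set 2) → L1-HIT  vc=[]
5: 0xb2 (blk 22, set 2) → MISS  vc=[10]
6: 0x55 (blk 10, set 2) → VC-HIT  vc=[22]
7: 0xb2 (blk 22, set 2) → VC-HIT  vc=[10]
8: 0x8b (blk 17, set 1) → MISS  vc=[10]
9: 0x8d (blk 17, set 1) → L1-HIT  vc=[10]
10: 0x51 (blk 10, set 2) → VC-HIT  vc=[22]
11: 0x4f (blk 9, set 1) → MISS  vc=[22, 17]
12: 0x8d (blk 17, set 1) → VC-HIT  vc=[22, 9]
13: 0x48 (blk 9, set 1) → VC-HIT  vc=[22, 17]
14: 0x51 (blk 10, set 2) → L1-HIT  vc=[22, 17]

SEQ = [MISS, L1-HIT, L1-HIT, L1-HIT, L1-HIT, MISS, VC-HIT, VC-HIT, MISS, L1-HIT, VC-HIT, MISS, VC-HIT, VC-HIT, L1-HIT]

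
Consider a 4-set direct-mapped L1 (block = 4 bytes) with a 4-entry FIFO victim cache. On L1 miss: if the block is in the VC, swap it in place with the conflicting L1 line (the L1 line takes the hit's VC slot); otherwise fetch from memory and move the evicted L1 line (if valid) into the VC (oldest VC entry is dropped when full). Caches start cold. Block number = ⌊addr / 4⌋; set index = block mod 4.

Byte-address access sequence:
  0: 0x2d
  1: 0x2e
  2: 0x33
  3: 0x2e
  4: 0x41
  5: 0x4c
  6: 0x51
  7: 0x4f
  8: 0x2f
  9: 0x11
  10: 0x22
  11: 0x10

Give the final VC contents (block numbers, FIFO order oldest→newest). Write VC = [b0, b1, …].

VC = [19, 16, 20, 8]

0: 0x2d (blk 11, set 3) → MISS  vc=[]
1: 0x2e (blk 11, set 3) → L1-HIT  vc=[]
2: 0x33 (blk 12, set 0) → MISS  vc=[]
3: 0x2e (blk 11, set 3) → L1-HIT  vc=[]
4: 0x41 (blk 16, set 0) → MISS  vc=[12]
5: 0x4c (blk 19, set 3) → MISS  vc=[12, 11]
6: 0x51 (blk 20, set 0) → MISS  vc=[12, 11, 16]
7: 0x4f (blk 19, set 3) → L1-HIT  vc=[12, 11, 16]
8: 0x2f (blk 11, set 3) → VC-HIT  vc=[12, 19, 16]
9: 0x11 (blk 4, set 0) → MISS  vc=[12, 19, 16, 20]
10: 0x22 (blk 8, set 0) → MISS  vc=[19, 16, 20, 4]
11: 0x10 (blk 4, set 0) → VC-HIT  vc=[19, 16, 20, 8]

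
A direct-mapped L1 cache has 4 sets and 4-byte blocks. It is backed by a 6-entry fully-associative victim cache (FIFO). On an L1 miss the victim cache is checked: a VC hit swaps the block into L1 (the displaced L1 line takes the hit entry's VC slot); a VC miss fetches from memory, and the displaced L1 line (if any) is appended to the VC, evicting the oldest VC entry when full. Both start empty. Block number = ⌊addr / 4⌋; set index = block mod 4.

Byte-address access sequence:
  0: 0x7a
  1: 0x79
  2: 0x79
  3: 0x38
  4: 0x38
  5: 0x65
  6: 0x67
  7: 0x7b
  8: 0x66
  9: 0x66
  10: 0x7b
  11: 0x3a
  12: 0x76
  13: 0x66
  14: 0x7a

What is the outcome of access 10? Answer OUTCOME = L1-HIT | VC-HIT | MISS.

  [0] addr=0x7a blk=30 s=2: MISS | VC []
  [1] addr=0x79 blk=30 s=2: L1-HIT | VC []
  [2] addr=0x79 blk=30 s=2: L1-HIT | VC []
  [3] addr=0x38 blk=14 s=2: MISS | VC [30]
  [4] addr=0x38 blk=14 s=2: L1-HIT | VC [30]
  [5] addr=0x65 blk=25 s=1: MISS | VC [30]
  [6] addr=0x67 blk=25 s=1: L1-HIT | VC [30]
  [7] addr=0x7b blk=30 s=2: VC-HIT | VC [14]
  [8] addr=0x66 blk=25 s=1: L1-HIT | VC [14]
  [9] addr=0x66 blk=25 s=1: L1-HIT | VC [14]
  [10] addr=0x7b blk=30 s=2: L1-HIT | VC [14]
  [11] addr=0x3a blk=14 s=2: VC-HIT | VC [30]
  [12] addr=0x76 blk=29 s=1: MISS | VC [30, 25]
  [13] addr=0x66 blk=25 s=1: VC-HIT | VC [30, 29]
  [14] addr=0x7a blk=30 s=2: VC-HIT | VC [14, 29]

OUTCOME = L1-HIT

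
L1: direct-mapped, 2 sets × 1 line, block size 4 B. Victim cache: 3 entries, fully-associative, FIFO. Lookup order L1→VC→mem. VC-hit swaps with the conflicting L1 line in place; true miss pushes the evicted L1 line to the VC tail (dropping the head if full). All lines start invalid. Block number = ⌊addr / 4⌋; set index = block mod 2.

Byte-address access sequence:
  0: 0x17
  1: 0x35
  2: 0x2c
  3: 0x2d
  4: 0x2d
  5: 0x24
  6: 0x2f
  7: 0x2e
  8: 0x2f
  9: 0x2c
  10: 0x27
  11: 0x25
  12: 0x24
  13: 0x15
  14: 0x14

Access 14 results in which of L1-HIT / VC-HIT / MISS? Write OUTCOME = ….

OUTCOME = L1-HIT

0: 0x17 (blk 5, set 1) → MISS  vc=[]
1: 0x35 (blk 13, set 1) → MISS  vc=[5]
2: 0x2c (blk 11, set 1) → MISS  vc=[5, 13]
3: 0x2d (blk 11, set 1) → L1-HIT  vc=[5, 13]
4: 0x2d (blk 11, set 1) → L1-HIT  vc=[5, 13]
5: 0x24 (blk 9, set 1) → MISS  vc=[5, 13, 11]
6: 0x2f (blk 11, set 1) → VC-HIT  vc=[5, 13, 9]
7: 0x2e (blk 11, set 1) → L1-HIT  vc=[5, 13, 9]
8: 0x2f (blk 11, set 1) → L1-HIT  vc=[5, 13, 9]
9: 0x2c (blk 11, set 1) → L1-HIT  vc=[5, 13, 9]
10: 0x27 (blk 9, set 1) → VC-HIT  vc=[5, 13, 11]
11: 0x25 (blk 9, set 1) → L1-HIT  vc=[5, 13, 11]
12: 0x24 (blk 9, set 1) → L1-HIT  vc=[5, 13, 11]
13: 0x15 (blk 5, set 1) → VC-HIT  vc=[9, 13, 11]
14: 0x14 (blk 5, set 1) → L1-HIT  vc=[9, 13, 11]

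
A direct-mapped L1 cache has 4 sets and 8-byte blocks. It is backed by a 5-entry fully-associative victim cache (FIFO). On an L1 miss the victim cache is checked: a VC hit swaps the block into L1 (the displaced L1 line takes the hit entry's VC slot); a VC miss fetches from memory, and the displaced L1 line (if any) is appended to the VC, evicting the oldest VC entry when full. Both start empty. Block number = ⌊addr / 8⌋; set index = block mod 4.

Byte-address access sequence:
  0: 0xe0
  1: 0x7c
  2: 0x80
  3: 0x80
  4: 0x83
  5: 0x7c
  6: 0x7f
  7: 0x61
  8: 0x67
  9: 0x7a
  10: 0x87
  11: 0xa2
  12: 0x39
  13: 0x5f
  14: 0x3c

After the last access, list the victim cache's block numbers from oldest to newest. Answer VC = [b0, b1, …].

  [0] addr=0xe0 blk=28 s=0: MISS | VC []
  [1] addr=0x7c blk=15 s=3: MISS | VC []
  [2] addr=0x80 blk=16 s=0: MISS | VC [28]
  [3] addr=0x80 blk=16 s=0: L1-HIT | VC [28]
  [4] addr=0x83 blk=16 s=0: L1-HIT | VC [28]
  [5] addr=0x7c blk=15 s=3: L1-HIT | VC [28]
  [6] addr=0x7f blk=15 s=3: L1-HIT | VC [28]
  [7] addr=0x61 blk=12 s=0: MISS | VC [28, 16]
  [8] addr=0x67 blk=12 s=0: L1-HIT | VC [28, 16]
  [9] addr=0x7a blk=15 s=3: L1-HIT | VC [28, 16]
  [10] addr=0x87 blk=16 s=0: VC-HIT | VC [28, 12]
  [11] addr=0xa2 blk=20 s=0: MISS | VC [28, 12, 16]
  [12] addr=0x39 blk=7 s=3: MISS | VC [28, 12, 16, 15]
  [13] addr=0x5f blk=11 s=3: MISS | VC [28, 12, 16, 15, 7]
  [14] addr=0x3c blk=7 s=3: VC-HIT | VC [28, 12, 16, 15, 11]

VC = [28, 12, 16, 15, 11]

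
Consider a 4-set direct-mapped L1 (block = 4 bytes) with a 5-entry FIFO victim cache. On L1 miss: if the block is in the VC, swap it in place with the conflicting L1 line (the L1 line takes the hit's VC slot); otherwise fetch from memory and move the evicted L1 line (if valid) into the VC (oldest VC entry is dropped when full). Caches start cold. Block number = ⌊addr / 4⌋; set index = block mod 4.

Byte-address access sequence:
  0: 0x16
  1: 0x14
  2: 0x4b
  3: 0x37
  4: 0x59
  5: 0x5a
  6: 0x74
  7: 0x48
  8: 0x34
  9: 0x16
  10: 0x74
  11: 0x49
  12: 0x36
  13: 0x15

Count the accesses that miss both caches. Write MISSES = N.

MISSES = 5

  [0] addr=0x16 blk=5 s=1: MISS | VC []
  [1] addr=0x14 blk=5 s=1: L1-HIT | VC []
  [2] addr=0x4b blk=18 s=2: MISS | VC []
  [3] addr=0x37 blk=13 s=1: MISS | VC [5]
  [4] addr=0x59 blk=22 s=2: MISS | VC [5, 18]
  [5] addr=0x5a blk=22 s=2: L1-HIT | VC [5, 18]
  [6] addr=0x74 blk=29 s=1: MISS | VC [5, 18, 13]
  [7] addr=0x48 blk=18 s=2: VC-HIT | VC [5, 22, 13]
  [8] addr=0x34 blk=13 s=1: VC-HIT | VC [5, 22, 29]
  [9] addr=0x16 blk=5 s=1: VC-HIT | VC [13, 22, 29]
  [10] addr=0x74 blk=29 s=1: VC-HIT | VC [13, 22, 5]
  [11] addr=0x49 blk=18 s=2: L1-HIT | VC [13, 22, 5]
  [12] addr=0x36 blk=13 s=1: VC-HIT | VC [29, 22, 5]
  [13] addr=0x15 blk=5 s=1: VC-HIT | VC [29, 22, 13]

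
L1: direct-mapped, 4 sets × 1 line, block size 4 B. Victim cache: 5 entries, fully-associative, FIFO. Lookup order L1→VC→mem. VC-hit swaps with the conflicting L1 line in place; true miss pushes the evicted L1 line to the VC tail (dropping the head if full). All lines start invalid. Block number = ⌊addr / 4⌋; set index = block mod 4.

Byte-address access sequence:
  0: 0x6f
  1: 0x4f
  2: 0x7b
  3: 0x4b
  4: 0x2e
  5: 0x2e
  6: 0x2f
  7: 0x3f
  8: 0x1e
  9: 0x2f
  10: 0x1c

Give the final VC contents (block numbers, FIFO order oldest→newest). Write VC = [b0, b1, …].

  [0] addr=0x6f blk=27 s=3: MISS | VC []
  [1] addr=0x4f blk=19 s=3: MISS | VC [27]
  [2] addr=0x7b blk=30 s=2: MISS | VC [27]
  [3] addr=0x4b blk=18 s=2: MISS | VC [27, 30]
  [4] addr=0x2e blk=11 s=3: MISS | VC [27, 30, 19]
  [5] addr=0x2e blk=11 s=3: L1-HIT | VC [27, 30, 19]
  [6] addr=0x2f blk=11 s=3: L1-HIT | VC [27, 30, 19]
  [7] addr=0x3f blk=15 s=3: MISS | VC [27, 30, 19, 11]
  [8] addr=0x1e blk=7 s=3: MISS | VC [27, 30, 19, 11, 15]
  [9] addr=0x2f blk=11 s=3: VC-HIT | VC [27, 30, 19, 7, 15]
  [10] addr=0x1c blk=7 s=3: VC-HIT | VC [27, 30, 19, 11, 15]

VC = [27, 30, 19, 11, 15]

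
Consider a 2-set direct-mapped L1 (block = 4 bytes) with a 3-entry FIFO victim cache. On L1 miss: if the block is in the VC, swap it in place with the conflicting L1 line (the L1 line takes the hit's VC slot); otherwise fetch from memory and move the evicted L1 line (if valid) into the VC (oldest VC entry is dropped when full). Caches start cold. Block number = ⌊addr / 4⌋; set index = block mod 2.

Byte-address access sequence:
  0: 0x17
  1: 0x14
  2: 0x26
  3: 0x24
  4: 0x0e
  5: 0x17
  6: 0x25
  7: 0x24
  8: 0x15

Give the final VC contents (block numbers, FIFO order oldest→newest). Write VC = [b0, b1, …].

VC = [3, 9]

#0 0x17→b5/s1 MISS; vc=[]
#1 0x14→b5/s1 L1-HIT; vc=[]
#2 0x26→b9/s1 MISS; vc=[5]
#3 0x24→b9/s1 L1-HIT; vc=[5]
#4 0xe→b3/s1 MISS; vc=[5,9]
#5 0x17→b5/s1 VC-HIT; vc=[3,9]
#6 0x25→b9/s1 VC-HIT; vc=[3,5]
#7 0x24→b9/s1 L1-HIT; vc=[3,5]
#8 0x15→b5/s1 VC-HIT; vc=[3,9]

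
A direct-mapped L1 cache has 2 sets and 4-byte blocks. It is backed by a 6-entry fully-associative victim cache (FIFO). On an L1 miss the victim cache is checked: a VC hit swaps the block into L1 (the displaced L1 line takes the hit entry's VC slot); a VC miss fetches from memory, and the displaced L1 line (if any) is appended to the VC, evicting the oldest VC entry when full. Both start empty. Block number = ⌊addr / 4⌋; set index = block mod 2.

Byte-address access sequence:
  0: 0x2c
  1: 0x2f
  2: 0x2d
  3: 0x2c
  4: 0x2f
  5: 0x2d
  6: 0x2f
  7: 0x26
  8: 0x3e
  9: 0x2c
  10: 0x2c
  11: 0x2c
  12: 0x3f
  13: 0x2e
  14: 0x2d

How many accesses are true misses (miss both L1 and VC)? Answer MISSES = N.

MISSES = 3

  [0] addr=0x2c blk=11 s=1: MISS | VC []
  [1] addr=0x2f blk=11 s=1: L1-HIT | VC []
  [2] addr=0x2d blk=11 s=1: L1-HIT | VC []
  [3] addr=0x2c blk=11 s=1: L1-HIT | VC []
  [4] addr=0x2f blk=11 s=1: L1-HIT | VC []
  [5] addr=0x2d blk=11 s=1: L1-HIT | VC []
  [6] addr=0x2f blk=11 s=1: L1-HIT | VC []
  [7] addr=0x26 blk=9 s=1: MISS | VC [11]
  [8] addr=0x3e blk=15 s=1: MISS | VC [11, 9]
  [9] addr=0x2c blk=11 s=1: VC-HIT | VC [15, 9]
  [10] addr=0x2c blk=11 s=1: L1-HIT | VC [15, 9]
  [11] addr=0x2c blk=11 s=1: L1-HIT | VC [15, 9]
  [12] addr=0x3f blk=15 s=1: VC-HIT | VC [11, 9]
  [13] addr=0x2e blk=11 s=1: VC-HIT | VC [15, 9]
  [14] addr=0x2d blk=11 s=1: L1-HIT | VC [15, 9]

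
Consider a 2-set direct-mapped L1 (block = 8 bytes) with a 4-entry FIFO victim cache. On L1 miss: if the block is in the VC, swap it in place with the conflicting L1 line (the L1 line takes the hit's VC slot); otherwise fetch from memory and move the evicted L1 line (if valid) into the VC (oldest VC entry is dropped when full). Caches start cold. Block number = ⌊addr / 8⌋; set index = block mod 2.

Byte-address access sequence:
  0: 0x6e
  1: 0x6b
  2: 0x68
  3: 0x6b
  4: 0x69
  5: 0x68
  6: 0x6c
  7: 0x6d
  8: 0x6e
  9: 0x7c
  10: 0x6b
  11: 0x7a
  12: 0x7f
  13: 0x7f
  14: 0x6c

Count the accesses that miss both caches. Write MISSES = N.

MISSES = 2

#0 0x6e→b13/s1 MISS; vc=[]
#1 0x6b→b13/s1 L1-HIT; vc=[]
#2 0x68→b13/s1 L1-HIT; vc=[]
#3 0x6b→b13/s1 L1-HIT; vc=[]
#4 0x69→b13/s1 L1-HIT; vc=[]
#5 0x68→b13/s1 L1-HIT; vc=[]
#6 0x6c→b13/s1 L1-HIT; vc=[]
#7 0x6d→b13/s1 L1-HIT; vc=[]
#8 0x6e→b13/s1 L1-HIT; vc=[]
#9 0x7c→b15/s1 MISS; vc=[13]
#10 0x6b→b13/s1 VC-HIT; vc=[15]
#11 0x7a→b15/s1 VC-HIT; vc=[13]
#12 0x7f→b15/s1 L1-HIT; vc=[13]
#13 0x7f→b15/s1 L1-HIT; vc=[13]
#14 0x6c→b13/s1 VC-HIT; vc=[15]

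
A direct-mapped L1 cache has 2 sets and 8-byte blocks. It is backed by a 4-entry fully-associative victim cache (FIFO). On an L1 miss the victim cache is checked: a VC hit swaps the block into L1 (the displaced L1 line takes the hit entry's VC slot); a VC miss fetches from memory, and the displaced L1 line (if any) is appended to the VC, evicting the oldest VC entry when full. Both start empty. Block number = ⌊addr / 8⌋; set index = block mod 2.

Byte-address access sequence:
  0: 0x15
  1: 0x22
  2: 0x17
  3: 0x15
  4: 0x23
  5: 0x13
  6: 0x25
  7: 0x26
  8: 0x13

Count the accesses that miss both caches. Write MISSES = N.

MISSES = 2

  [0] addr=0x15 blk=2 s=0: MISS | VC []
  [1] addr=0x22 blk=4 s=0: MISS | VC [2]
  [2] addr=0x17 blk=2 s=0: VC-HIT | VC [4]
  [3] addr=0x15 blk=2 s=0: L1-HIT | VC [4]
  [4] addr=0x23 blk=4 s=0: VC-HIT | VC [2]
  [5] addr=0x13 blk=2 s=0: VC-HIT | VC [4]
  [6] addr=0x25 blk=4 s=0: VC-HIT | VC [2]
  [7] addr=0x26 blk=4 s=0: L1-HIT | VC [2]
  [8] addr=0x13 blk=2 s=0: VC-HIT | VC [4]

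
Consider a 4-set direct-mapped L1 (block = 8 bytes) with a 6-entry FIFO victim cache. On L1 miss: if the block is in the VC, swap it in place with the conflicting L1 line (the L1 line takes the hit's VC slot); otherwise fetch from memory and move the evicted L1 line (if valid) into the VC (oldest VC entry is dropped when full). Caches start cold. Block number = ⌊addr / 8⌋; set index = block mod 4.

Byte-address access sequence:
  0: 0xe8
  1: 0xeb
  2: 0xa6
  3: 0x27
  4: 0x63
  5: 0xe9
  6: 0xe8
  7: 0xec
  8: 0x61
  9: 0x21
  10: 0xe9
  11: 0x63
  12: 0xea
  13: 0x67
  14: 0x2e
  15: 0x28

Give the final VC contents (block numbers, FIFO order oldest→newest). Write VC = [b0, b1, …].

  [0] addr=0xe8 blk=29 s=1: MISS | VC []
  [1] addr=0xeb blk=29 s=1: L1-HIT | VC []
  [2] addr=0xa6 blk=20 s=0: MISS | VC []
  [3] addr=0x27 blk=4 s=0: MISS | VC [20]
  [4] addr=0x63 blk=12 s=0: MISS | VC [20, 4]
  [5] addr=0xe9 blk=29 s=1: L1-HIT | VC [20, 4]
  [6] addr=0xe8 blk=29 s=1: L1-HIT | VC [20, 4]
  [7] addr=0xec blk=29 s=1: L1-HIT | VC [20, 4]
  [8] addr=0x61 blk=12 s=0: L1-HIT | VC [20, 4]
  [9] addr=0x21 blk=4 s=0: VC-HIT | VC [20, 12]
  [10] addr=0xe9 blk=29 s=1: L1-HIT | VC [20, 12]
  [11] addr=0x63 blk=12 s=0: VC-HIT | VC [20, 4]
  [12] addr=0xea blk=29 s=1: L1-HIT | VC [20, 4]
  [13] addr=0x67 blk=12 s=0: L1-HIT | VC [20, 4]
  [14] addr=0x2e blk=5 s=1: MISS | VC [20, 4, 29]
  [15] addr=0x28 blk=5 s=1: L1-HIT | VC [20, 4, 29]

VC = [20, 4, 29]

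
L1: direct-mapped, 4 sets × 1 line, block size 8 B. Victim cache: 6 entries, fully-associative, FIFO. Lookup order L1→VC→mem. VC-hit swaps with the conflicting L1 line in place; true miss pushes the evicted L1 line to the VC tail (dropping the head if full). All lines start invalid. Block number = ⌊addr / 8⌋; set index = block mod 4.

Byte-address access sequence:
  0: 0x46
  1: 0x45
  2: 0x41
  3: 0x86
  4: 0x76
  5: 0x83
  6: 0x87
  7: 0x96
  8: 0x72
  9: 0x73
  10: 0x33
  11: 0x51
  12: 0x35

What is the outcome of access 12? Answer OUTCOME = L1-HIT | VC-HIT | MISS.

  [0] addr=0x46 blk=8 s=0: MISS | VC []
  [1] addr=0x45 blk=8 s=0: L1-HIT | VC []
  [2] addr=0x41 blk=8 s=0: L1-HIT | VC []
  [3] addr=0x86 blk=16 s=0: MISS | VC [8]
  [4] addr=0x76 blk=14 s=2: MISS | VC [8]
  [5] addr=0x83 blk=16 s=0: L1-HIT | VC [8]
  [6] addr=0x87 blk=16 s=0: L1-HIT | VC [8]
  [7] addr=0x96 blk=18 s=2: MISS | VC [8, 14]
  [8] addr=0x72 blk=14 s=2: VC-HIT | VC [8, 18]
  [9] addr=0x73 blk=14 s=2: L1-HIT | VC [8, 18]
  [10] addr=0x33 blk=6 s=2: MISS | VC [8, 18, 14]
  [11] addr=0x51 blk=10 s=2: MISS | VC [8, 18, 14, 6]
  [12] addr=0x35 blk=6 s=2: VC-HIT | VC [8, 18, 14, 10]

OUTCOME = VC-HIT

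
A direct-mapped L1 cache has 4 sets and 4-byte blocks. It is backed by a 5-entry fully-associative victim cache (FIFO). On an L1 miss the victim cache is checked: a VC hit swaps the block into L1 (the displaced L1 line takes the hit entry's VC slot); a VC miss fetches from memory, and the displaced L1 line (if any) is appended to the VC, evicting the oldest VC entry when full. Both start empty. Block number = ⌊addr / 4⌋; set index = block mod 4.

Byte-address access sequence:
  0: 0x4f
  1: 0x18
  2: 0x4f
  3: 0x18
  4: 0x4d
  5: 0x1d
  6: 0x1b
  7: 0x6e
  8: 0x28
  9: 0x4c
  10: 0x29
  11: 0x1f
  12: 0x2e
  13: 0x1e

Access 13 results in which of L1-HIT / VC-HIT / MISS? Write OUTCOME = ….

#0 0x4f→b19/s3 MISS; vc=[]
#1 0x18→b6/s2 MISS; vc=[]
#2 0x4f→b19/s3 L1-HIT; vc=[]
#3 0x18→b6/s2 L1-HIT; vc=[]
#4 0x4d→b19/s3 L1-HIT; vc=[]
#5 0x1d→b7/s3 MISS; vc=[19]
#6 0x1b→b6/s2 L1-HIT; vc=[19]
#7 0x6e→b27/s3 MISS; vc=[19,7]
#8 0x28→b10/s2 MISS; vc=[19,7,6]
#9 0x4c→b19/s3 VC-HIT; vc=[27,7,6]
#10 0x29→b10/s2 L1-HIT; vc=[27,7,6]
#11 0x1f→b7/s3 VC-HIT; vc=[27,19,6]
#12 0x2e→b11/s3 MISS; vc=[27,19,6,7]
#13 0x1e→b7/s3 VC-HIT; vc=[27,19,6,11]

OUTCOME = VC-HIT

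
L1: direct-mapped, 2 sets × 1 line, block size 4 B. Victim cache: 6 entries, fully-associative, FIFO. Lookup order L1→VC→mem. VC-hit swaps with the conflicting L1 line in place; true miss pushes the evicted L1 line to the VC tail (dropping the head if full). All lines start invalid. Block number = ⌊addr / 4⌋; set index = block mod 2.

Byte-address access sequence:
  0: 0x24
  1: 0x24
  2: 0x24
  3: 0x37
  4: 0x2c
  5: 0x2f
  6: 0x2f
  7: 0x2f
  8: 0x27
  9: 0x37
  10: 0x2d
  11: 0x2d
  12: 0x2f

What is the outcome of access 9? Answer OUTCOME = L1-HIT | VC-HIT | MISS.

#0 0x24→b9/s1 MISS; vc=[]
#1 0x24→b9/s1 L1-HIT; vc=[]
#2 0x24→b9/s1 L1-HIT; vc=[]
#3 0x37→b13/s1 MISS; vc=[9]
#4 0x2c→b11/s1 MISS; vc=[9,13]
#5 0x2f→b11/s1 L1-HIT; vc=[9,13]
#6 0x2f→b11/s1 L1-HIT; vc=[9,13]
#7 0x2f→b11/s1 L1-HIT; vc=[9,13]
#8 0x27→b9/s1 VC-HIT; vc=[11,13]
#9 0x37→b13/s1 VC-HIT; vc=[11,9]
#10 0x2d→b11/s1 VC-HIT; vc=[13,9]
#11 0x2d→b11/s1 L1-HIT; vc=[13,9]
#12 0x2f→b11/s1 L1-HIT; vc=[13,9]

OUTCOME = VC-HIT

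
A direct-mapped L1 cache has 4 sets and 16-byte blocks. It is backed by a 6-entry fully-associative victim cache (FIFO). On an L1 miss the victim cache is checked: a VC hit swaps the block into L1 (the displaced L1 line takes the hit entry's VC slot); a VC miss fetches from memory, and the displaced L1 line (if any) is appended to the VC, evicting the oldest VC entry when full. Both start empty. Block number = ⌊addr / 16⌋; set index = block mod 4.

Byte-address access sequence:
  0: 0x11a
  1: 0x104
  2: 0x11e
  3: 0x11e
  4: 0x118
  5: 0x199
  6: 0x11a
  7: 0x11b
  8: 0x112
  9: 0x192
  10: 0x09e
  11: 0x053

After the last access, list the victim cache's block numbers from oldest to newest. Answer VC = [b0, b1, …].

  [0] addr=0x11a blk=17 s=1: MISS | VC []
  [1] addr=0x104 blk=16 s=0: MISS | VC []
  [2] addr=0x11e blk=17 s=1: L1-HIT | VC []
  [3] addr=0x11e blk=17 s=1: L1-HIT | VC []
  [4] addr=0x118 blk=17 s=1: L1-HIT | VC []
  [5] addr=0x199 blk=25 s=1: MISS | VC [17]
  [6] addr=0x11a blk=17 s=1: VC-HIT | VC [25]
  [7] addr=0x11b blk=17 s=1: L1-HIT | VC [25]
  [8] addr=0x112 blk=17 s=1: L1-HIT | VC [25]
  [9] addr=0x192 blk=25 s=1: VC-HIT | VC [17]
  [10] addr=0x9e blk=9 s=1: MISS | VC [17, 25]
  [11] addr=0x53 blk=5 s=1: MISS | VC [17, 25, 9]

VC = [17, 25, 9]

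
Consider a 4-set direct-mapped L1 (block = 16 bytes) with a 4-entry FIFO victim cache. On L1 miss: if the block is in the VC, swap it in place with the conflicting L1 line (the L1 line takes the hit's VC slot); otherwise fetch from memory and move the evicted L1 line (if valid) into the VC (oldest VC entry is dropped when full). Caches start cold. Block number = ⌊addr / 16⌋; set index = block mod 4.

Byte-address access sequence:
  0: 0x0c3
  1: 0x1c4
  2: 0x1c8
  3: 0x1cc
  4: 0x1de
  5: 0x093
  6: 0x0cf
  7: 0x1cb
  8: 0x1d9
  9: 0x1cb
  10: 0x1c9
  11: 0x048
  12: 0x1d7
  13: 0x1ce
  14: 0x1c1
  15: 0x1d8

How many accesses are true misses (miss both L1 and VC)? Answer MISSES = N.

0: 0xc3 (blk 12, set 0) → MISS  vc=[]
1: 0x1c4 (blk 28, set 0) → MISS  vc=[12]
2: 0x1c8 (blk 28, set 0) → L1-HIT  vc=[12]
3: 0x1cc (blk 28, set 0) → L1-HIT  vc=[12]
4: 0x1de (blk 29, set 1) → MISS  vc=[12]
5: 0x93 (blk 9, set 1) → MISS  vc=[12, 29]
6: 0xcf (blk 12, set 0) → VC-HIT  vc=[28, 29]
7: 0x1cb (blk 28, set 0) → VC-HIT  vc=[12, 29]
8: 0x1d9 (blk 29, set 1) → VC-HIT  vc=[12, 9]
9: 0x1cb (blk 28, set 0) → L1-HIT  vc=[12, 9]
10: 0x1c9 (blk 28, set 0) → L1-HIT  vc=[12, 9]
11: 0x48 (blk 4, set 0) → MISS  vc=[12, 9, 28]
12: 0x1d7 (blk 29, set 1) → L1-HIT  vc=[12, 9, 28]
13: 0x1ce (blk 28, set 0) → VC-HIT  vc=[12, 9, 4]
14: 0x1c1 (blk 28, set 0) → L1-HIT  vc=[12, 9, 4]
15: 0x1d8 (blk 29, set 1) → L1-HIT  vc=[12, 9, 4]

MISSES = 5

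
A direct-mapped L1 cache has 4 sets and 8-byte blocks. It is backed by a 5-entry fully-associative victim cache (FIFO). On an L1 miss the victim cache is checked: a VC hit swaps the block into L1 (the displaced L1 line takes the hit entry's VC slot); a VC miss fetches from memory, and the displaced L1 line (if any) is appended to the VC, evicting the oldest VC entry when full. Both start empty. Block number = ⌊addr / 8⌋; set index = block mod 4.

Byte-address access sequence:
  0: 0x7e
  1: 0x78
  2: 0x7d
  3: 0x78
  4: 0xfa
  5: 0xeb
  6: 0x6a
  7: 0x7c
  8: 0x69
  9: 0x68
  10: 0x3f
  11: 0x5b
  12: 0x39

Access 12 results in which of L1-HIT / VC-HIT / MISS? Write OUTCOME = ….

  [0] addr=0x7e blk=15 s=3: MISS | VC []
  [1] addr=0x78 blk=15 s=3: L1-HIT | VC []
  [2] addr=0x7d blk=15 s=3: L1-HIT | VC []
  [3] addr=0x78 blk=15 s=3: L1-HIT | VC []
  [4] addr=0xfa blk=31 s=3: MISS | VC [15]
  [5] addr=0xeb blk=29 s=1: MISS | VC [15]
  [6] addr=0x6a blk=13 s=1: MISS | VC [15, 29]
  [7] addr=0x7c blk=15 s=3: VC-HIT | VC [31, 29]
  [8] addr=0x69 blk=13 s=1: L1-HIT | VC [31, 29]
  [9] addr=0x68 blk=13 s=1: L1-HIT | VC [31, 29]
  [10] addr=0x3f blk=7 s=3: MISS | VC [31, 29, 15]
  [11] addr=0x5b blk=11 s=3: MISS | VC [31, 29, 15, 7]
  [12] addr=0x39 blk=7 s=3: VC-HIT | VC [31, 29, 15, 11]

OUTCOME = VC-HIT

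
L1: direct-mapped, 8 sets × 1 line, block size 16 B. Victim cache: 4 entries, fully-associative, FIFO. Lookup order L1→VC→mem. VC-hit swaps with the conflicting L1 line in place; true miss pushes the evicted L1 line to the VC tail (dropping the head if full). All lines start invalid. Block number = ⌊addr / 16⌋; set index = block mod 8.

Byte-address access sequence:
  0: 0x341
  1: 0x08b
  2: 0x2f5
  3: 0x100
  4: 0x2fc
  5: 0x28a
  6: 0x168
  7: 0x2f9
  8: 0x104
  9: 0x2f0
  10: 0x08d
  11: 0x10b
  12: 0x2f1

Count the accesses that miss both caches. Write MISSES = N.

MISSES = 6

#0 0x341→b52/s4 MISS; vc=[]
#1 0x8b→b8/s0 MISS; vc=[]
#2 0x2f5→b47/s7 MISS; vc=[]
#3 0x100→b16/s0 MISS; vc=[8]
#4 0x2fc→b47/s7 L1-HIT; vc=[8]
#5 0x28a→b40/s0 MISS; vc=[8,16]
#6 0x168→b22/s6 MISS; vc=[8,16]
#7 0x2f9→b47/s7 L1-HIT; vc=[8,16]
#8 0x104→b16/s0 VC-HIT; vc=[8,40]
#9 0x2f0→b47/s7 L1-HIT; vc=[8,40]
#10 0x8d→b8/s0 VC-HIT; vc=[16,40]
#11 0x10b→b16/s0 VC-HIT; vc=[8,40]
#12 0x2f1→b47/s7 L1-HIT; vc=[8,40]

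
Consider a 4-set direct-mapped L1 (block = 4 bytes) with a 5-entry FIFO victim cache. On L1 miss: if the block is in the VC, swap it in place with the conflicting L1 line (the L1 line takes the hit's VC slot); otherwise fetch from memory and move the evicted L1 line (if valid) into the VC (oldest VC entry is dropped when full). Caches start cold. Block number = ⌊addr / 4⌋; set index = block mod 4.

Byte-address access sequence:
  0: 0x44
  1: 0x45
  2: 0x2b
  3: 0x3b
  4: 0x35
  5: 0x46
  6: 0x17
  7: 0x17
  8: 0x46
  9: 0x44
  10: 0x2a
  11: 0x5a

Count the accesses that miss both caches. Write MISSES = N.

MISSES = 6

0: 0x44 (blk 17, set 1) → MISS  vc=[]
1: 0x45 (blk 17, set 1) → L1-HIT  vc=[]
2: 0x2b (blk 10, set 2) → MISS  vc=[]
3: 0x3b (blk 14, set 2) → MISS  vc=[10]
4: 0x35 (blk 13, set 1) → MISS  vc=[10, 17]
5: 0x46 (blk 17, set 1) → VC-HIT  vc=[10, 13]
6: 0x17 (blk 5, set 1) → MISS  vc=[10, 13, 17]
7: 0x17 (blk 5, set 1) → L1-HIT  vc=[10, 13, 17]
8: 0x46 (blk 17, set 1) → VC-HIT  vc=[10, 13, 5]
9: 0x44 (blk 17, set 1) → L1-HIT  vc=[10, 13, 5]
10: 0x2a (blk 10, set 2) → VC-HIT  vc=[14, 13, 5]
11: 0x5a (blk 22, set 2) → MISS  vc=[14, 13, 5, 10]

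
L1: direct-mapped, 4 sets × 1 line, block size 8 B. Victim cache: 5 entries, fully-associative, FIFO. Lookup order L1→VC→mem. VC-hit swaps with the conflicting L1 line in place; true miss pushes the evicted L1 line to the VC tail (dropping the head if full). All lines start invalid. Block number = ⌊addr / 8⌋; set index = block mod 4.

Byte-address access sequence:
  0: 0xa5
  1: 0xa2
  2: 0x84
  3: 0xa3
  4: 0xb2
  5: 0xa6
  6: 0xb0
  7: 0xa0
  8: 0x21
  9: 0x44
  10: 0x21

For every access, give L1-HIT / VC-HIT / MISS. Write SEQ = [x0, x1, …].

0: 0xa5 (blk 20, set 0) → MISS  vc=[]
1: 0xa2 (blk 20, set 0) → L1-HIT  vc=[]
2: 0x84 (blk 16, set 0) → MISS  vc=[20]
3: 0xa3 (blk 20, set 0) → VC-HIT  vc=[16]
4: 0xb2 (blk 22, set 2) → MISS  vc=[16]
5: 0xa6 (blk 20, set 0) → L1-HIT  vc=[16]
6: 0xb0 (blk 22, set 2) → L1-HIT  vc=[16]
7: 0xa0 (blk 20, set 0) → L1-HIT  vc=[16]
8: 0x21 (blk 4, set 0) → MISS  vc=[16, 20]
9: 0x44 (blk 8, set 0) → MISS  vc=[16, 20, 4]
10: 0x21 (blk 4, set 0) → VC-HIT  vc=[16, 20, 8]

SEQ = [MISS, L1-HIT, MISS, VC-HIT, MISS, L1-HIT, L1-HIT, L1-HIT, MISS, MISS, VC-HIT]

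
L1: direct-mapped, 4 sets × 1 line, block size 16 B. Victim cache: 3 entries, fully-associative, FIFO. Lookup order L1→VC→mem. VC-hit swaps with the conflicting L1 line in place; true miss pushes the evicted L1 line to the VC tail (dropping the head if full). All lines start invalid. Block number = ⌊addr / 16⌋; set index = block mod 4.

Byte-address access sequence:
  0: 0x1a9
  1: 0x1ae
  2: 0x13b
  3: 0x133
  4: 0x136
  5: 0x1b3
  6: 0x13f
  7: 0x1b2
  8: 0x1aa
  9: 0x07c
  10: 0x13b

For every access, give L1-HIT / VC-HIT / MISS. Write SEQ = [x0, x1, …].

  [0] addr=0x1a9 blk=26 s=2: MISS | VC []
  [1] addr=0x1ae blk=26 s=2: L1-HIT | VC []
  [2] addr=0x13b blk=19 s=3: MISS | VC []
  [3] addr=0x133 blk=19 s=3: L1-HIT | VC []
  [4] addr=0x136 blk=19 s=3: L1-HIT | VC []
  [5] addr=0x1b3 blk=27 s=3: MISS | VC [19]
  [6] addr=0x13f blk=19 s=3: VC-HIT | VC [27]
  [7] addr=0x1b2 blk=27 s=3: VC-HIT | VC [19]
  [8] addr=0x1aa blk=26 s=2: L1-HIT | VC [19]
  [9] addr=0x7c blk=7 s=3: MISS | VC [19, 27]
  [10] addr=0x13b blk=19 s=3: VC-HIT | VC [7, 27]

SEQ = [MISS, L1-HIT, MISS, L1-HIT, L1-HIT, MISS, VC-HIT, VC-HIT, L1-HIT, MISS, VC-HIT]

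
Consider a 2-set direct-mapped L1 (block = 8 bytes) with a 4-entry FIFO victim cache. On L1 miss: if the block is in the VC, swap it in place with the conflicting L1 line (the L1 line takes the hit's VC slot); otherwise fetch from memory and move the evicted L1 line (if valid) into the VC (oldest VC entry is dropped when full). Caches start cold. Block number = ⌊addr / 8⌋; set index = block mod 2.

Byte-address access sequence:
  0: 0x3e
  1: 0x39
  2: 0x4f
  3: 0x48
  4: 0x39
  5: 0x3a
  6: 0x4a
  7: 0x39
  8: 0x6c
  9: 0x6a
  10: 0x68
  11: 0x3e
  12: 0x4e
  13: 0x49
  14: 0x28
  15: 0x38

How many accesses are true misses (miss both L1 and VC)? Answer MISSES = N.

MISSES = 4

#0 0x3e→b7/s1 MISS; vc=[]
#1 0x39→b7/s1 L1-HIT; vc=[]
#2 0x4f→b9/s1 MISS; vc=[7]
#3 0x48→b9/s1 L1-HIT; vc=[7]
#4 0x39→b7/s1 VC-HIT; vc=[9]
#5 0x3a→b7/s1 L1-HIT; vc=[9]
#6 0x4a→b9/s1 VC-HIT; vc=[7]
#7 0x39→b7/s1 VC-HIT; vc=[9]
#8 0x6c→b13/s1 MISS; vc=[9,7]
#9 0x6a→b13/s1 L1-HIT; vc=[9,7]
#10 0x68→b13/s1 L1-HIT; vc=[9,7]
#11 0x3e→b7/s1 VC-HIT; vc=[9,13]
#12 0x4e→b9/s1 VC-HIT; vc=[7,13]
#13 0x49→b9/s1 L1-HIT; vc=[7,13]
#14 0x28→b5/s1 MISS; vc=[7,13,9]
#15 0x38→b7/s1 VC-HIT; vc=[5,13,9]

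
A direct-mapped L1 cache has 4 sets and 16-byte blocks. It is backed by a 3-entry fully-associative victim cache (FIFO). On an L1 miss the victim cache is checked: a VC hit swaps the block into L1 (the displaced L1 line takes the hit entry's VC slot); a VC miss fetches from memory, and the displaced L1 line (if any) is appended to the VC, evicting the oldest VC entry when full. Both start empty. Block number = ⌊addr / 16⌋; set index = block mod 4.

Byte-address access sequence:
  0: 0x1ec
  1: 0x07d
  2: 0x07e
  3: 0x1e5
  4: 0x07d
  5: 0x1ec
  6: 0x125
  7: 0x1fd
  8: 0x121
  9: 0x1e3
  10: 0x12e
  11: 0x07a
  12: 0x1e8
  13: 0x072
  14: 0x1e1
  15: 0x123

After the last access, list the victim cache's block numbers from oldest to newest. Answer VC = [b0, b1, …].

VC = [30, 31]

#0 0x1ec→b30/s2 MISS; vc=[]
#1 0x7d→b7/s3 MISS; vc=[]
#2 0x7e→b7/s3 L1-HIT; vc=[]
#3 0x1e5→b30/s2 L1-HIT; vc=[]
#4 0x7d→b7/s3 L1-HIT; vc=[]
#5 0x1ec→b30/s2 L1-HIT; vc=[]
#6 0x125→b18/s2 MISS; vc=[30]
#7 0x1fd→b31/s3 MISS; vc=[30,7]
#8 0x121→b18/s2 L1-HIT; vc=[30,7]
#9 0x1e3→b30/s2 VC-HIT; vc=[18,7]
#10 0x12e→b18/s2 VC-HIT; vc=[30,7]
#11 0x7a→b7/s3 VC-HIT; vc=[30,31]
#12 0x1e8→b30/s2 VC-HIT; vc=[18,31]
#13 0x72→b7/s3 L1-HIT; vc=[18,31]
#14 0x1e1→b30/s2 L1-HIT; vc=[18,31]
#15 0x123→b18/s2 VC-HIT; vc=[30,31]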